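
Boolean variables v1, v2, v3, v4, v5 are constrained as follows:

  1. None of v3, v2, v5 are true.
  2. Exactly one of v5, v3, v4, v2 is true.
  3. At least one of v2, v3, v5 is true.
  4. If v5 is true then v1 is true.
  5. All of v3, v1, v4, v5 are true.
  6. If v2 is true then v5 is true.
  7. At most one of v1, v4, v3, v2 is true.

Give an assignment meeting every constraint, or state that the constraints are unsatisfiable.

UNSATISFIABLE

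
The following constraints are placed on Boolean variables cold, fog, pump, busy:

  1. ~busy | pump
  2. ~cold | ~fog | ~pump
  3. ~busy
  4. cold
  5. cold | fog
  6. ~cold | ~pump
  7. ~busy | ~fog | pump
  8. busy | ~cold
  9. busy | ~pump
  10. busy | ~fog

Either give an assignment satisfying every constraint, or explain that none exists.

Unsatisfiable — no assignment works.

Case cold = True:
  (~busy) forces busy = False.
  Clause (busy | ~cold) is falsified — contradiction.
Case cold = False:
  Clause (cold) is falsified — contradiction.
Both cases fail, so the formula is unsatisfiable.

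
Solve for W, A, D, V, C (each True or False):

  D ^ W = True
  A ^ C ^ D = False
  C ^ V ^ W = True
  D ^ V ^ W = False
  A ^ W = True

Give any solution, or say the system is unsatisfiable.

W=F; A=T; D=T; V=T; C=F

D ^ W = T ^ F = True ✓
A ^ C ^ D = T ^ F ^ T = False ✓
C ^ V ^ W = F ^ T ^ F = True ✓
D ^ V ^ W = T ^ T ^ F = False ✓
A ^ W = T ^ F = True ✓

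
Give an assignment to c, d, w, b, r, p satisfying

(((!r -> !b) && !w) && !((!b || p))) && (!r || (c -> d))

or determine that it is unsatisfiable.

c: False, d: True, w: False, b: True, r: True, p: False

  ((!r -> !b) && !w) && !((!b || p)) = True
    (!r -> !b) && !w = True
      !r -> !b = True
        !r = False
        !b = False
      !w = True
    !((!b || p)) = True
      !b || p = False
        !b = False
  !r || (c -> d) = True
    !r = False
    c -> d = True
Both conjuncts True, so the formula holds.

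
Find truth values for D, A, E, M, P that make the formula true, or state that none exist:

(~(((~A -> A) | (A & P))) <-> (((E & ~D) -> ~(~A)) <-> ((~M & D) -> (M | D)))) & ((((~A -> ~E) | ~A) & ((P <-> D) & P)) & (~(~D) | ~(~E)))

D = True, A = False, E = False, M = True, P = True

  ~(((~A -> A) | (A & P))) <-> (((E & ~D) -> ~(~A)) <-> ((~M & D) -> (M | D))) = True
    ~(((~A -> A) | (A & P))) = True
      (~A -> A) | (A & P) = False
        ~A -> A = False
          ~A = True
        A & P = False
    ((E & ~D) -> ~(~A)) <-> ((~M & D) -> (M | D)) = True
      (E & ~D) -> ~(~A) = True
        E & ~D = False
          ~D = False
        ~(~A) = False
          ~A = True
      (~M & D) -> (M | D) = True
        ~M & D = False
          ~M = False
        M | D = True
  (((~A -> ~E) | ~A) & ((P <-> D) & P)) & (~(~D) | ~(~E)) = True
    ((~A -> ~E) | ~A) & ((P <-> D) & P) = True
      (~A -> ~E) | ~A = True
        ~A -> ~E = True
          ~A = True
          ~E = True
        ~A = True
      (P <-> D) & P = True
        P <-> D = True
    ~(~D) | ~(~E) = True
      ~(~D) = True
        ~D = False
      ~(~E) = False
        ~E = True
Both conjuncts True, so the formula holds.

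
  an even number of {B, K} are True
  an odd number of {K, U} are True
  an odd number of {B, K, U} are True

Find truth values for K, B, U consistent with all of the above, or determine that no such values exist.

K: False, B: False, U: True

{B, K}: 0 true → even ✓
{K, U}: 1 true → odd ✓
{B, K, U}: 1 true → odd ✓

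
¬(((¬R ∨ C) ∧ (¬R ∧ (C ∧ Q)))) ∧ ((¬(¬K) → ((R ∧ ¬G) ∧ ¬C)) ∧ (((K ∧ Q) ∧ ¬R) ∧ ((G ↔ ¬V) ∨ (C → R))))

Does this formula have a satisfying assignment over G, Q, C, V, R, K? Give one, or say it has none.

Case R = True: the conjunct ¬R is False.
Case R = False: the formula simplifies to ¬((C ∧ Q)) ∧ (¬K ∧ ((K ∧ Q) ∧ ((G ↔ ¬V) ∨ ¬C))).
  K = True: the conjunct ¬K is False.
  K = False: the conjunct K is False.
Both cases fail — unsatisfiable.

The formula is unsatisfiable.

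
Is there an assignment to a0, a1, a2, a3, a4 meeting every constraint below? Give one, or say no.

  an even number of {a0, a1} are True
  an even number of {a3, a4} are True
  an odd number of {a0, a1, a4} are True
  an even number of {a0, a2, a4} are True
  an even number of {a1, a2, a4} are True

a0: False, a1: False, a2: True, a3: True, a4: True

{a0, a1}: 0 true → even ✓
{a3, a4}: 2 true → even ✓
{a0, a1, a4}: 1 true → odd ✓
{a0, a2, a4}: 2 true → even ✓
{a1, a2, a4}: 2 true → even ✓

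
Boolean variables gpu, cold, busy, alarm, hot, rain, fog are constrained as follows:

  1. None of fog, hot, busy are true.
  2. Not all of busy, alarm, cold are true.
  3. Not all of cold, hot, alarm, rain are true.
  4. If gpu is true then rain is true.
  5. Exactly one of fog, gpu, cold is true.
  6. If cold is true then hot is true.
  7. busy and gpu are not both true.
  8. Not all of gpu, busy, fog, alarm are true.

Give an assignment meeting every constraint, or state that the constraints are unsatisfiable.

gpu=T; cold=F; busy=F; alarm=F; hot=F; rain=T; fog=F

  (1) {fog, hot, busy}: 0 true — none ✓
  (2) {busy, alarm, cold}: 0/3 true — not all ✓
  (3) {cold, hot, alarm, rain}: 1/4 true — not all ✓
  (4) gpu=T ⇒ rain: T ✓
  (5) {fog, gpu, cold}: 1 true — exactly one ✓
  (6) cold=F ⇒ hot: vacuous ✓
  (7) busy=F, gpu=T — not both ✓
  (8) {gpu, busy, fog, alarm}: 1/4 true — not all ✓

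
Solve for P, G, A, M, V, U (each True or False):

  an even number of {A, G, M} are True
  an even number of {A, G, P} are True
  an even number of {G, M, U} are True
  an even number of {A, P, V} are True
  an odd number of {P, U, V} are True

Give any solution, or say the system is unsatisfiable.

Adding constraints 1, 3, 4, 5 mod 2: every variable appears an even number of times on the left, so the left side is 0.
But the right sides sum to 1 (mod 2). 0 ≠ 1 — the system is inconsistent.

Unsatisfiable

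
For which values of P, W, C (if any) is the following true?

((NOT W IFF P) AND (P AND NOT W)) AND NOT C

P = True, W = False, C = False

  (NOT W IFF P) AND (P AND NOT W) = True
    NOT W IFF P = True
      NOT W = True
    P AND NOT W = True
      NOT W = True
  NOT C = True
Both conjuncts True, so the formula holds.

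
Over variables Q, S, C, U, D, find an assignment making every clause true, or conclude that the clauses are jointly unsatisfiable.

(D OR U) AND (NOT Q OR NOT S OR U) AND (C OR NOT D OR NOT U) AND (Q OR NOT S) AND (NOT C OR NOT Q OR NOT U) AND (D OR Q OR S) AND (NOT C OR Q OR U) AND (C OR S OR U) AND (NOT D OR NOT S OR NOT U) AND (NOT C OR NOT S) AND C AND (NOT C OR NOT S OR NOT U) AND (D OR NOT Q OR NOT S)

Unit clause (C) forces C = True.
In (NOT C OR NOT S) only NOT S is left, so S = False.
Set Q = True.
  then (NOT C OR NOT Q OR NOT U) forces U = False.
  then (D OR U) forces D = True.
All clauses satisfied.

Q: True, S: False, C: True, U: False, D: True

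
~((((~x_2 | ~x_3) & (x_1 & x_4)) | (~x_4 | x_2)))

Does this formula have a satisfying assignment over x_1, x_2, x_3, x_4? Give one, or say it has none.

x_1 = False, x_2 = False, x_3 = True, x_4 = True

  ~((((~x_2 | ~x_3) & (x_1 & x_4)) | (~x_4 | x_2))) = True
    ((~x_2 | ~x_3) & (x_1 & x_4)) | (~x_4 | x_2) = False
      (~x_2 | ~x_3) & (x_1 & x_4) = False
        ~x_2 | ~x_3 = True
          ~x_2 = True
          ~x_3 = False
        x_1 & x_4 = False
      ~x_4 | x_2 = False
        ~x_4 = False
The formula evaluates to True.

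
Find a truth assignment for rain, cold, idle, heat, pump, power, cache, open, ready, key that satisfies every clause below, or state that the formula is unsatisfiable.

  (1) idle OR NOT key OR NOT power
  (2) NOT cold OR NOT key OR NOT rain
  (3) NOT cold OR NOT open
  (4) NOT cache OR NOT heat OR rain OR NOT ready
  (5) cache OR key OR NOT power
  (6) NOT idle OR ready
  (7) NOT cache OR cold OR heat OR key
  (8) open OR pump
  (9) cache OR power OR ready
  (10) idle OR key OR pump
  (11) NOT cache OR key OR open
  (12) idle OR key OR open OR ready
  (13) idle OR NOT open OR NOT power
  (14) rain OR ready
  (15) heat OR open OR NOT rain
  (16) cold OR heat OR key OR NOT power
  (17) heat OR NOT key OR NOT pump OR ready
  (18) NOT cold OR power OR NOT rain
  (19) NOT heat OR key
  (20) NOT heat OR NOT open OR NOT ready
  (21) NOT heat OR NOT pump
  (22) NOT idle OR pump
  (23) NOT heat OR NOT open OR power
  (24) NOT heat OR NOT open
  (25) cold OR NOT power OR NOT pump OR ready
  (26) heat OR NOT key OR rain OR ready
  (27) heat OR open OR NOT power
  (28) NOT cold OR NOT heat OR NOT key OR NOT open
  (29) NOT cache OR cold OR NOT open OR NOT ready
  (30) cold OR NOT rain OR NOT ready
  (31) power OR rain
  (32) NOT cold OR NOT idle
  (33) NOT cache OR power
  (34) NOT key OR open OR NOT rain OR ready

Set rain = False.
  then (rain OR ready) forces ready = True.
  then (power OR rain) forces power = True.
Try cold = True:
  (NOT cold OR NOT open) forces open = False.
  (open OR pump) forces pump = True.
  (NOT heat OR NOT pump) forces heat = False.
  clause (heat OR open OR NOT power) is falsified — backtrack.
So cold = False.
Set idle = True.
  then (NOT idle OR pump) forces pump = True.
  then (NOT heat OR NOT pump) forces heat = False.
  then (heat OR open OR NOT power) forces open = True.
  then (NOT cache OR cold OR NOT open OR NOT ready) forces cache = False.
  then (cache OR key OR NOT power) forces key = True.
All clauses satisfied.

rain = False, cold = False, idle = True, heat = False, pump = True, power = True, cache = False, open = True, ready = True, key = True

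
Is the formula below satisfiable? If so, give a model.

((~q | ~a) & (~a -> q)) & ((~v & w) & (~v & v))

Case v = True: the conjunct ~v is False.
Case v = False: the conjunct v is False.
Both cases fail — unsatisfiable.

Unsatisfiable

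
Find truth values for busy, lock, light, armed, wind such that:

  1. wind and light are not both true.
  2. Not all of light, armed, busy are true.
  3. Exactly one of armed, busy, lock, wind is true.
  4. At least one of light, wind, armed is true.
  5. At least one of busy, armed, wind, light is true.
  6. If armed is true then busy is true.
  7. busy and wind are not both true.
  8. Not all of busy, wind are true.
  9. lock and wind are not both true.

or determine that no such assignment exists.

busy=F; lock=T; light=T; armed=F; wind=F

  (1) wind=F, light=T — not both ✓
  (2) {light, armed, busy}: 1/3 true — not all ✓
  (3) {armed, busy, lock, wind}: 1 true — exactly one ✓
  (4) {light, wind, armed}: 1 true — at least one ✓
  (5) {busy, armed, wind, light}: 1 true — at least one ✓
  (6) armed=F ⇒ busy: vacuous ✓
  (7) busy=F, wind=F — not both ✓
  (8) {busy, wind}: 0/2 true — not all ✓
  (9) lock=T, wind=F — not both ✓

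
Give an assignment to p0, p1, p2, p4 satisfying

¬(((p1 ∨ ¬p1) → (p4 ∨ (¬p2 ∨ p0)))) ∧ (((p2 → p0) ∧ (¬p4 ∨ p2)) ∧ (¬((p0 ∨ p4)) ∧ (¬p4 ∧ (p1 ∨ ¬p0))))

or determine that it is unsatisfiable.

Case p4 = True: the conjunct ¬(((p1 ∨ ¬p1) → (p4 ∨ (¬p2 ∨ p0)))) becomes ¬(((p1 ∨ ¬p1) → True)) = False.
Case p4 = False: the formula simplifies to ¬(((p1 ∨ ¬p1) → (¬p2 ∨ p0))) ∧ ((p2 → p0) ∧ (¬p0 ∧ (p1 ∨ ¬p0))).
  p0 = True: the conjunct ¬(((p1 ∨ ¬p1) → (¬p2 ∨ p0))) becomes ¬(((p1 ∨ ¬p1) → True)) = False.
  p0 = False: simplifies to ¬(((p1 ∨ ¬p1) → ¬p2)) ∧ ¬p2.
    p2 = True: the conjunct ¬p2 is False.
    p2 = False: the conjunct ¬(((p1 ∨ ¬p1) → ¬p2)) becomes ¬(((p1 ∨ ¬p1) → True)) = False.
Both cases fail — unsatisfiable.

UNSATISFIABLE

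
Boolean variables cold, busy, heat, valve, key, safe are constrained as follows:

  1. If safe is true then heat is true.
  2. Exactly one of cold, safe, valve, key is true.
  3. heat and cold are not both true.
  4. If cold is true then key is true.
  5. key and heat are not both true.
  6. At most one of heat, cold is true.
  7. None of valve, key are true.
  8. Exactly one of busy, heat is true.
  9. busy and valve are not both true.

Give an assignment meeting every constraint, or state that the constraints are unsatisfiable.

cold=F; busy=F; heat=T; valve=F; key=F; safe=T

  (1) safe=T ⇒ heat: T ✓
  (2) {cold, safe, valve, key}: 1 true — exactly one ✓
  (3) heat=T, cold=F — not both ✓
  (4) cold=F ⇒ key: vacuous ✓
  (5) key=F, heat=T — not both ✓
  (6) {heat, cold}: 1 true — at most one ✓
  (7) {valve, key}: 0 true — none ✓
  (8) {busy, heat}: 1 true — exactly one ✓
  (9) busy=F, valve=F — not both ✓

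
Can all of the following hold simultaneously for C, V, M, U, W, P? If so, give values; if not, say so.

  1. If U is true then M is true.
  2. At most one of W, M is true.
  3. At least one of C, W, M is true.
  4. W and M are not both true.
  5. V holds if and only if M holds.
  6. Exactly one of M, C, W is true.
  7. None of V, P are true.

C: True, V: False, M: False, U: False, W: False, P: False

  (1) U=F ⇒ M: vacuous ✓
  (2) {W, M}: 0 true — at most one ✓
  (3) {C, W, M}: 1 true — at least one ✓
  (4) W=F, M=F — not both ✓
  (5) V=F, M=F — same ✓
  (6) {M, C, W}: 1 true — exactly one ✓
  (7) {V, P}: 0 true — none ✓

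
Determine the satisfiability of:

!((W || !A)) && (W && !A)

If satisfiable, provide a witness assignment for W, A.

Unsatisfiable — no assignment works.

Case W = True: the conjunct !((W || !A)) becomes !((True || !A)) = False.
Case W = False: the conjunct W is False.
Both cases fail — unsatisfiable.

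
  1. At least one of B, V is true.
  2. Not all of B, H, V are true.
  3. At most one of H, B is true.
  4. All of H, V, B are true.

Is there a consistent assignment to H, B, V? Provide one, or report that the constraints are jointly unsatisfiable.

Unsatisfiable — no assignment works.

Case H = True:
  (3) with H=T forces B = False.
  Constraint (4) is violated (B=F) — contradiction.
Case H = False:
  Constraint (4) is violated (H=F) — contradiction.
Both cases fail — unsatisfiable.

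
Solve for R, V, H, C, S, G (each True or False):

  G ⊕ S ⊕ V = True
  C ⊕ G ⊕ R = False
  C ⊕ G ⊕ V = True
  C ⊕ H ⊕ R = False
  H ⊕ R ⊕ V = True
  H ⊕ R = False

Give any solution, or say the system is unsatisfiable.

R = False, V = True, H = False, C = False, S = False, G = False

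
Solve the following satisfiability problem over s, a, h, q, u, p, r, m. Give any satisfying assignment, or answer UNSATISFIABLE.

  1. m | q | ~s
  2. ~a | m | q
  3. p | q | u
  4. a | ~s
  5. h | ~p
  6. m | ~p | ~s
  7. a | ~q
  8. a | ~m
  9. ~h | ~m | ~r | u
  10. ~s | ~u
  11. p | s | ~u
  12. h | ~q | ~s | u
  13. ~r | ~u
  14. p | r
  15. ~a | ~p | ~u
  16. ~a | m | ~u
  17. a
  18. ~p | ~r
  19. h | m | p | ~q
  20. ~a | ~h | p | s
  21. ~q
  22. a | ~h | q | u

Unit clause (a) forces a = True.
Unit clause (~q) forces q = False.
In (~a | m | q) only m is left, so m = True.
Set s = True.
  then (~s | ~u) forces u = False.
  then (p | q | u) forces p = True.
  then (h | ~p) forces h = True.
  then (~h | ~m | ~r | u) forces r = False.
All clauses satisfied.

s=T, a=T, h=T, q=F, u=F, p=T, r=F, m=T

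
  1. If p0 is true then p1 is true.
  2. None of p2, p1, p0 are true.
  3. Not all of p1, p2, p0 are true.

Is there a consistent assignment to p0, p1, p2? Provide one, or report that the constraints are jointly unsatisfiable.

p0=F; p1=F; p2=F

  (1) p0=F ⇒ p1: vacuous ✓
  (2) {p2, p1, p0}: 0 true — none ✓
  (3) {p1, p2, p0}: 0/3 true — not all ✓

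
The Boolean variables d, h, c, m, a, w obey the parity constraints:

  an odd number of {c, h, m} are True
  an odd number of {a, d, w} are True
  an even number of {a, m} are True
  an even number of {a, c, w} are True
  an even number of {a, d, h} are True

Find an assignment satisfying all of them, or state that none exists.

d=F, h=F, c=T, m=F, a=F, w=T

{c, h, m}: 1 true → odd ✓
{a, d, w}: 1 true → odd ✓
{a, m}: 0 true → even ✓
{a, c, w}: 2 true → even ✓
{a, d, h}: 0 true → even ✓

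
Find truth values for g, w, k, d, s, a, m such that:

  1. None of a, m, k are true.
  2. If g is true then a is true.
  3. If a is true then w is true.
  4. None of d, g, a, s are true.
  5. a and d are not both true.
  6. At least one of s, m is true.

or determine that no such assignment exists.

Unsatisfiable — no assignment works.

Case s = True:
  Constraint (4) is violated (s=T) — contradiction.
Case s = False:
  (1) forces a = False.
  (1) forces m = False.
  Constraint (6) is violated (s=F, m=F) — contradiction.
Both cases fail — unsatisfiable.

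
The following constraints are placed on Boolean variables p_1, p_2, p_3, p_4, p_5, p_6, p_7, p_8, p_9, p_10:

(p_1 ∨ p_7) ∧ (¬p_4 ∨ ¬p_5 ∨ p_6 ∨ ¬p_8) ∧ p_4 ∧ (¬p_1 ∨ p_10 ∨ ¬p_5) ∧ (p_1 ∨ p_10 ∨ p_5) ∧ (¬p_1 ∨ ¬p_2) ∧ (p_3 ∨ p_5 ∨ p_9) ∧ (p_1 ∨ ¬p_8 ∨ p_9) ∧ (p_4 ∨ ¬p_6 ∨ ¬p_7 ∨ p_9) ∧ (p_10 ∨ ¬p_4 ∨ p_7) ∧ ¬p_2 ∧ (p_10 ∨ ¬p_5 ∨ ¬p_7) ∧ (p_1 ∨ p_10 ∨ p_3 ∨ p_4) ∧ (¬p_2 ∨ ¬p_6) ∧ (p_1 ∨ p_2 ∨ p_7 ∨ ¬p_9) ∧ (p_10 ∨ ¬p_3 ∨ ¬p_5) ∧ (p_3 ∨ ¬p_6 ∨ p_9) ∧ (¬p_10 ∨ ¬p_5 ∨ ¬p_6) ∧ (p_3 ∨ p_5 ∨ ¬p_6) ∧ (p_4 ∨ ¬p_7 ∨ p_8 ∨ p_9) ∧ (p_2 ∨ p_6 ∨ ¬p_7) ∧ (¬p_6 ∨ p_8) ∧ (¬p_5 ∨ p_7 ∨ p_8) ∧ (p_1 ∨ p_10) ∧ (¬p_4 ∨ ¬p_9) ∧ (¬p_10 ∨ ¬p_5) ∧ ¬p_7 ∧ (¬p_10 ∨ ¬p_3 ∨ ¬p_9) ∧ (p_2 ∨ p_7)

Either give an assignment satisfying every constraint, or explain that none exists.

Case p_2 = True:
  Clause (¬p_2) is falsified — contradiction.
Case p_2 = False:
  (p_4) forces p_4 = True.
  (¬p_4 ∨ ¬p_9) forces p_9 = False.
  (¬p_7) forces p_7 = False.
  Clause (p_2 ∨ p_7) is falsified — contradiction.
Both cases fail, so the formula is unsatisfiable.

No satisfying assignment exists.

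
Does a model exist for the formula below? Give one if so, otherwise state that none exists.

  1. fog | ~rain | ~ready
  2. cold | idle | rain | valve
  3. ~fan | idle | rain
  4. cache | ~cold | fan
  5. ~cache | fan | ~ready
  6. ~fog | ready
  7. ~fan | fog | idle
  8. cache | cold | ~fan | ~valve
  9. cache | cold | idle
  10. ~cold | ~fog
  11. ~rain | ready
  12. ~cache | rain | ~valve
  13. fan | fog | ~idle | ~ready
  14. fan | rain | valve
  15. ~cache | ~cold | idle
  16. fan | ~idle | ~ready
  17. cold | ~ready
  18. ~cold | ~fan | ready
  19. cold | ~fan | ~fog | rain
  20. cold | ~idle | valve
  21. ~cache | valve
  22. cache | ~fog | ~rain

Set cold = True.
  then (~cold | ~fog) forces fog = False.
Set idle = True.
Set ready = True.
  then (fog | ~rain | ~ready) forces rain = False.
  then (fan | fog | ~idle | ~ready) forces fan = True.
Set valve = False.
  then (~cache | valve) forces cache = False.
All clauses satisfied.

cold = True, idle = True, ready = True, rain = False, fan = True, fog = False, valve = False, cache = False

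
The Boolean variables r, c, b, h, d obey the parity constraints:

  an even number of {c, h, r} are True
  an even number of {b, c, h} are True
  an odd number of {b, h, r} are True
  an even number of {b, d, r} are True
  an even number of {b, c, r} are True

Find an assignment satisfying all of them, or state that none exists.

r = True, c = False, b = True, h = True, d = False

{c, h, r}: 2 true → even ✓
{b, c, h}: 2 true → even ✓
{b, h, r}: 3 true → odd ✓
{b, d, r}: 2 true → even ✓
{b, c, r}: 2 true → even ✓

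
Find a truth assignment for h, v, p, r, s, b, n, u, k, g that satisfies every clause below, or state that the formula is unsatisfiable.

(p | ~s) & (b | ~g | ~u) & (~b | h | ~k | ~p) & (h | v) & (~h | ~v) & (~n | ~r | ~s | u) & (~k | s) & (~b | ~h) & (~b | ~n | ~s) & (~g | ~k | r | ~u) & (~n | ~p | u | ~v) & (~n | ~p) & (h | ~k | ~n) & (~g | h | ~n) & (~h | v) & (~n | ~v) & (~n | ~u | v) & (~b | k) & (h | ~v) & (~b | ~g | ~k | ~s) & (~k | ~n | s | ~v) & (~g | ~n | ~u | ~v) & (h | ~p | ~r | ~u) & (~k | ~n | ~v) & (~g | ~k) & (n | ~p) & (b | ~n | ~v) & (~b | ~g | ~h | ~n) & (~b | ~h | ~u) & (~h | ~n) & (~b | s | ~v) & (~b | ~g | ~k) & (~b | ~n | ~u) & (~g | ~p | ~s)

Case h = True:
  (~h | ~v) forces v = False.
  Clause (~h | v) is falsified — contradiction.
Case h = False:
  (h | v) forces v = True.
  Clause (h | ~v) is falsified — contradiction.
Both cases fail, so the formula is unsatisfiable.

UNSATISFIABLE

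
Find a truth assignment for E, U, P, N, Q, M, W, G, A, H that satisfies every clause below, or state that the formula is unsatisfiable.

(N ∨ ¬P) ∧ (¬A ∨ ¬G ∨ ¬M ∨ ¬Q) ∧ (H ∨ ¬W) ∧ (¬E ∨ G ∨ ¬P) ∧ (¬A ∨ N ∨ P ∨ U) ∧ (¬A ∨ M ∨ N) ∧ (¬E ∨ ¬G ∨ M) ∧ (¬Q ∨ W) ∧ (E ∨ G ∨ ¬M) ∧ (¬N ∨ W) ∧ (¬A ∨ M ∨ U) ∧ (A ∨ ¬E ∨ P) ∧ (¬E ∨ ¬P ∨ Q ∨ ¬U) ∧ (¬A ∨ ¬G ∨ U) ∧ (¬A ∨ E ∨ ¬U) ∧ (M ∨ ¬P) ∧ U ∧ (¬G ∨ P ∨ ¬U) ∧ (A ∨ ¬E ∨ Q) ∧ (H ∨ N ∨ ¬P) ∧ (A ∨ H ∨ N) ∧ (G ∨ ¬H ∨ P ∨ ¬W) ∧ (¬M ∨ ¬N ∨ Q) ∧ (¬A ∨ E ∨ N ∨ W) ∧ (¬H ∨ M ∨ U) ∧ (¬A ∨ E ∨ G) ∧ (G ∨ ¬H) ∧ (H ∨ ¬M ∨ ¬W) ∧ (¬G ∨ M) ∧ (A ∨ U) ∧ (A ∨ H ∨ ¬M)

Unit clause (U) forces U = True.
Set E = False.
  then (¬A ∨ E ∨ ¬U) forces A = False.
Set P = True.
  then (N ∨ ¬P) forces N = True.
  then (¬N ∨ W) forces W = True.
  then (M ∨ ¬P) forces M = True.
  then (¬M ∨ ¬N ∨ Q) forces Q = True.
  then (H ∨ ¬M ∨ ¬W) forces H = True.
  then (E ∨ G ∨ ¬M) forces G = True.
All clauses satisfied.

E: False, U: True, P: True, N: True, Q: True, M: True, W: True, G: True, A: False, H: True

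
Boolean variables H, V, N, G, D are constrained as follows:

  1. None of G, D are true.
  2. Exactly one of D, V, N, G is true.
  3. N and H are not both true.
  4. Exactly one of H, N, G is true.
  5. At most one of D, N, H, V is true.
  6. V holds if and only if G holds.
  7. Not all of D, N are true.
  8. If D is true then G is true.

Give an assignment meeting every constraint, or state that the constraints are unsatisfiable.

H=F; V=F; N=T; G=F; D=F

  (1) {G, D}: 0 true — none ✓
  (2) {D, V, N, G}: 1 true — exactly one ✓
  (3) N=T, H=F — not both ✓
  (4) {H, N, G}: 1 true — exactly one ✓
  (5) {D, N, H, V}: 1 true — at most one ✓
  (6) V=F, G=F — same ✓
  (7) {D, N}: 1/2 true — not all ✓
  (8) D=F ⇒ G: vacuous ✓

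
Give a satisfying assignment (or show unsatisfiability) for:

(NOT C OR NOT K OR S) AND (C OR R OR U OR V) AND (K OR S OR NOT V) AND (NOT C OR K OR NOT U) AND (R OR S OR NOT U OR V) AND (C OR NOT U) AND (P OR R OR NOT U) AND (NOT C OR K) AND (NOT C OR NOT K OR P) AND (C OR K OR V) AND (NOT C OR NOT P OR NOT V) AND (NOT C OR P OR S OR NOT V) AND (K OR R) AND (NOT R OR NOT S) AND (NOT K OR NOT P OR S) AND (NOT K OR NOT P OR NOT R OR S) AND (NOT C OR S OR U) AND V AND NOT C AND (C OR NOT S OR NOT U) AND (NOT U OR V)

R=F, C=F, P=F, S=T, K=T, U=F, V=T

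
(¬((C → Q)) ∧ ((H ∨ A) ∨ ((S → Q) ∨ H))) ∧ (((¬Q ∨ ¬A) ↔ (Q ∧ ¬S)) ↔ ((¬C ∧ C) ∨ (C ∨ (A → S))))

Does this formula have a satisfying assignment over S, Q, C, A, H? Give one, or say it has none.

No satisfying assignment exists.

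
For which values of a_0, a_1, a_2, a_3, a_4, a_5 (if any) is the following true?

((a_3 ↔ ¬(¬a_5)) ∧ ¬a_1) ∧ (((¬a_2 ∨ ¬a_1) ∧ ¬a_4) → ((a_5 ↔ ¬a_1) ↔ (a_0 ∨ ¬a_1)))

a_0=T; a_1=F; a_2=F; a_3=T; a_4=T; a_5=T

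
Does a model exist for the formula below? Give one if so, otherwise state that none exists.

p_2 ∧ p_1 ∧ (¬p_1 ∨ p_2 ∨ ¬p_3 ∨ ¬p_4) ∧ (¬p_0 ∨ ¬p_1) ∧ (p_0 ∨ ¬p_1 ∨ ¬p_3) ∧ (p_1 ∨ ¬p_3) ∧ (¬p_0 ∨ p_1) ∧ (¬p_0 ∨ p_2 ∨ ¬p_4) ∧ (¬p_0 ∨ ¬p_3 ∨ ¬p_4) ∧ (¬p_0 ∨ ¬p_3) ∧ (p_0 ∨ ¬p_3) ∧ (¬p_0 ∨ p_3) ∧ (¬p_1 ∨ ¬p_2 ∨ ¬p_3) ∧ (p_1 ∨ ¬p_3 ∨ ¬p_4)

p_0=F; p_1=T; p_2=T; p_3=F; p_4=F

Unit clause (p_2) forces p_2 = True.
Unit clause (p_1) forces p_1 = True.
In (¬p_0 ∨ ¬p_1) only ¬p_0 is left, so p_0 = False.
In (p_0 ∨ ¬p_1 ∨ ¬p_3) only ¬p_3 is left, so p_3 = False.
Set p_4 = False.
All clauses satisfied.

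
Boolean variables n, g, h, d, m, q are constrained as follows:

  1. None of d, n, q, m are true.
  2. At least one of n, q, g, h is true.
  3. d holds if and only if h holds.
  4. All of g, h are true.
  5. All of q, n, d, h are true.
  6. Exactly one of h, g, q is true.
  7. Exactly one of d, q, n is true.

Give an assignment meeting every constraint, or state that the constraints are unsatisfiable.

Case n = True:
  Constraint (1) is violated (n=T) — contradiction.
Case n = False:
  Constraint (5) is violated (n=F) — contradiction.
Both cases fail — unsatisfiable.

UNSATISFIABLE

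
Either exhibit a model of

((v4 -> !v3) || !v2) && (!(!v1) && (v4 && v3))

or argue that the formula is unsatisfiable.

v1=T, v2=F, v3=T, v4=T

  (v4 -> !v3) || !v2 = True
    v4 -> !v3 = False
      !v3 = False
    !v2 = True
  !(!v1) && (v4 && v3) = True
    !(!v1) = True
      !v1 = False
    v4 && v3 = True
Both conjuncts True, so the formula holds.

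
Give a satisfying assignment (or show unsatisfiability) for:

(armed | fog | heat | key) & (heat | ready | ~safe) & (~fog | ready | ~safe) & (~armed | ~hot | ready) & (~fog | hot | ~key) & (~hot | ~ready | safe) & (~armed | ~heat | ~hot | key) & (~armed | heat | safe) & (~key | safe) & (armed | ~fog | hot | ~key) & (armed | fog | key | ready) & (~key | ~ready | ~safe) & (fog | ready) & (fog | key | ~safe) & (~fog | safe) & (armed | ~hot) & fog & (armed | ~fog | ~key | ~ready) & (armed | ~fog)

hot=F; ready=T; armed=T; fog=T; key=F; safe=T; heat=T

Unit clause (fog) forces fog = True.
In (armed | ~fog) only armed is left, so armed = True.
In (~fog | safe) only safe is left, so safe = True.
In (~fog | ready | ~safe) only ready is left, so ready = True.
In (~key | ~ready | ~safe) only ~key is left, so key = False.
Set hot = False.
Set heat = True.
All clauses satisfied.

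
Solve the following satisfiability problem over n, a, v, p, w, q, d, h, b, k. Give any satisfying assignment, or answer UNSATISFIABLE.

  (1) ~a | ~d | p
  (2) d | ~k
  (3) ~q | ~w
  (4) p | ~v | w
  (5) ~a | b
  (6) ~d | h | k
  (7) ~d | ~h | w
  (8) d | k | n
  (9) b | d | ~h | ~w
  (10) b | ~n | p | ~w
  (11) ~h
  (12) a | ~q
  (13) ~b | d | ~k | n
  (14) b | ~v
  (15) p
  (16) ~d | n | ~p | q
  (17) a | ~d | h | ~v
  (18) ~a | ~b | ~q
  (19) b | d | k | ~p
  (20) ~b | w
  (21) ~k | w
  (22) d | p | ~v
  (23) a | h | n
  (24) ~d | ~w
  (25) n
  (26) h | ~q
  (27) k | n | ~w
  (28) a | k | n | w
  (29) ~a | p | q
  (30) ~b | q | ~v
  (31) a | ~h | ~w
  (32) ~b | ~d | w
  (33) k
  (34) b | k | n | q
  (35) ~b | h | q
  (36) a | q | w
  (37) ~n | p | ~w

Case k = True:
  (d | ~k) forces d = True.
  (~h) forces h = False.
  (p) forces p = True.
  (~k | w) forces w = True.
  Clause (~d | ~w) is falsified — contradiction.
Case k = False:
  Clause (k) is falsified — contradiction.
Both cases fail, so the formula is unsatisfiable.

Unsatisfiable — no assignment works.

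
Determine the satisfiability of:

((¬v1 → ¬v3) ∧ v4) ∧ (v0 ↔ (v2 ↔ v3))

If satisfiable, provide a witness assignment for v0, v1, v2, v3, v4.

v0 = True; v1 = True; v2 = False; v3 = False; v4 = True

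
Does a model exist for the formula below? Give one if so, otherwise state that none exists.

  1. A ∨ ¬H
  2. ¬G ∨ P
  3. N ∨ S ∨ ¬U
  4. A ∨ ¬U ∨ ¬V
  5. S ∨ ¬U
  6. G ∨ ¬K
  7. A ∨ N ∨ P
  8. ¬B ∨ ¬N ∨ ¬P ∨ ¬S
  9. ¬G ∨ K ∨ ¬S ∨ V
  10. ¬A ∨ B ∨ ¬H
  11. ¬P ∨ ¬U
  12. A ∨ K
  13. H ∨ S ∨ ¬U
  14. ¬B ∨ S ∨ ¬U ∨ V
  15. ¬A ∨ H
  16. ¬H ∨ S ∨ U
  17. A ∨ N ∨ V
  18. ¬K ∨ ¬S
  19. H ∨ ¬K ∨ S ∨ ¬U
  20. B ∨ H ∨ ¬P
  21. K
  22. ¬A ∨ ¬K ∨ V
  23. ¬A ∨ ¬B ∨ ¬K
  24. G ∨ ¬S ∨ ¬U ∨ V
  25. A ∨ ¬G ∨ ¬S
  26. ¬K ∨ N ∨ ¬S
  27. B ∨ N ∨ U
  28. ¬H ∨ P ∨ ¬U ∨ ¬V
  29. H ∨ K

P: True, A: False, B: True, S: False, K: True, N: False, H: False, G: True, V: True, U: False

Unit clause (K) forces K = True.
In (G ∨ ¬K) only G is left, so G = True.
In (¬K ∨ ¬S) only ¬S is left, so S = False.
In (¬G ∨ P) only P is left, so P = True.
In (S ∨ ¬U) only ¬U is left, so U = False.
In (¬H ∨ S ∨ U) only ¬H is left, so H = False.
In (B ∨ H ∨ ¬P) only B is left, so B = True.
In (¬A ∨ ¬B ∨ ¬K) only ¬A is left, so A = False.
Set N = False.
  then (A ∨ N ∨ V) forces V = True.
All clauses satisfied.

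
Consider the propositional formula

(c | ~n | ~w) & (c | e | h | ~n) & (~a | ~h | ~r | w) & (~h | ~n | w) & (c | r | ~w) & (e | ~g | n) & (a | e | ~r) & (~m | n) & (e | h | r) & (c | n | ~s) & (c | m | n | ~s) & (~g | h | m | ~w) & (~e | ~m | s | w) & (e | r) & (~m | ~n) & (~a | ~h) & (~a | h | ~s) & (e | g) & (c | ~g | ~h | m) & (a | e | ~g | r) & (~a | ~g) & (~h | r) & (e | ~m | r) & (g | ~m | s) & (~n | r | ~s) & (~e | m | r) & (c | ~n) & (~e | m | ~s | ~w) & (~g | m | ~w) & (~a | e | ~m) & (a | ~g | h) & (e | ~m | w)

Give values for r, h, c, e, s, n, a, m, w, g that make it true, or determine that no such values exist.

r: True, h: False, c: False, e: True, s: False, n: False, a: True, m: False, w: False, g: False

Try r = False:
  (e | r) forces e = True.
  (~h | r) forces h = False.
  (~e | m | r) forces m = True.
  (~m | n) forces n = True.
  clause (~m | ~n) is falsified — backtrack.
So r = True.
Set h = False.
Set c = False.
  then (c | ~n) forces n = False.
  then (~m | n) forces m = False.
  then (c | n | ~s) forces s = False.
Set e = True.
Set a = True.
  then (~a | ~g) forces g = False.
Set w = False.
All clauses satisfied.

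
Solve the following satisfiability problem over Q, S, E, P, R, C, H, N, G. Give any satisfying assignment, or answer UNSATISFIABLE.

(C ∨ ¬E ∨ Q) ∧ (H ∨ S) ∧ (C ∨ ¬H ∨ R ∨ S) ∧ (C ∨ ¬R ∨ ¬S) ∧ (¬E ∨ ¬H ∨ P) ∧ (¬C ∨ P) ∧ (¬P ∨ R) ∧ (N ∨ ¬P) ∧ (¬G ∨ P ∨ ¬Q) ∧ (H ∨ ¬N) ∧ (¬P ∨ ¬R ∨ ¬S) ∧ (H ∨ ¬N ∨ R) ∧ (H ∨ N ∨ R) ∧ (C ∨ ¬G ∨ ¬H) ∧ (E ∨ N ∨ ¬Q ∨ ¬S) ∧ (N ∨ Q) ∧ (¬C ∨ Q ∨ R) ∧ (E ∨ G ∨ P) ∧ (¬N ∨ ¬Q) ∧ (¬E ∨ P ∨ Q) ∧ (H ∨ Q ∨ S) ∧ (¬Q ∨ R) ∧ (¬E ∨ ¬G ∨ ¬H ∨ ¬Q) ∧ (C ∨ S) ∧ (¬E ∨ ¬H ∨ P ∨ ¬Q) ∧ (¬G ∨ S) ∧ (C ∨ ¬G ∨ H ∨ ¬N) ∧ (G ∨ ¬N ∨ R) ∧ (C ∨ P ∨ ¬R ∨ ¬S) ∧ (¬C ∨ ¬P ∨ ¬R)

Case C = True:
  (¬C ∨ P) forces P = True.
  (¬P ∨ R) forces R = True.
  Clause (¬C ∨ ¬P ∨ ¬R) is falsified — contradiction.
Case C = False:
  (C ∨ S) forces S = True.
  (C ∨ ¬R ∨ ¬S) forces R = False.
  (¬P ∨ R) forces P = False.
  (¬Q ∨ R) forces Q = False.
  (C ∨ ¬E ∨ Q) forces E = False.
  (N ∨ Q) forces N = True.
  (H ∨ ¬N) forces H = True.
  (C ∨ ¬G ∨ ¬H) forces G = False.
  Clause (E ∨ G ∨ P) is falsified — contradiction.
Both cases fail, so the formula is unsatisfiable.

No satisfying assignment exists.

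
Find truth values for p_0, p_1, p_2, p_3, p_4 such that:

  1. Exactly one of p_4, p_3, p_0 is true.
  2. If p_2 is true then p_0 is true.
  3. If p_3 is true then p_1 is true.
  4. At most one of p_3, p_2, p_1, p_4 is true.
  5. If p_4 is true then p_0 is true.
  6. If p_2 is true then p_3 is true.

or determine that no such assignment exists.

p_0=T, p_1=F, p_2=F, p_3=F, p_4=F

  (1) {p_4, p_3, p_0}: 1 true — exactly one ✓
  (2) p_2=F ⇒ p_0: vacuous ✓
  (3) p_3=F ⇒ p_1: vacuous ✓
  (4) {p_3, p_2, p_1, p_4}: 0 true — at most one ✓
  (5) p_4=F ⇒ p_0: vacuous ✓
  (6) p_2=F ⇒ p_3: vacuous ✓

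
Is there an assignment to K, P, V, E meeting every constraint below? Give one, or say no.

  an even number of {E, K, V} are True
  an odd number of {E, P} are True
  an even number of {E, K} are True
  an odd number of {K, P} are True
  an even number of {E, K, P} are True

K: True, P: False, V: False, E: True

{E, K, V}: 2 true → even ✓
{E, P}: 1 true → odd ✓
{E, K}: 2 true → even ✓
{K, P}: 1 true → odd ✓
{E, K, P}: 2 true → even ✓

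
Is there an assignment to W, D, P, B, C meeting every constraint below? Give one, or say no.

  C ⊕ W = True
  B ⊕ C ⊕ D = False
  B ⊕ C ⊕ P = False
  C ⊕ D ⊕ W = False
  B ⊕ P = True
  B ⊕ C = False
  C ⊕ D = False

No satisfying assignment exists.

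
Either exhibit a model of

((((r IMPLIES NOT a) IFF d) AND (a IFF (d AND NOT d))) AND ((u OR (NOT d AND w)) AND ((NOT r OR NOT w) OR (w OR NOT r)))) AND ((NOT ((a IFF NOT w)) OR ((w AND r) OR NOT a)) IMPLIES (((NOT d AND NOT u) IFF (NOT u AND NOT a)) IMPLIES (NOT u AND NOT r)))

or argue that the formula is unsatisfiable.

Case w = True: the formula simplifies to ((((r IMPLIES NOT a) IFF d) AND (a IFF (d AND NOT d))) AND (u OR NOT d)) AND ((NOT (NOT a) OR (r OR NOT a)) IMPLIES (((NOT d AND NOT u) IFF (NOT u AND NOT a)) IMPLIES (NOT u AND NOT r))).
  a = True: simplifies to (((NOT r IFF d) AND (d AND NOT d)) AND (u OR NOT d)) AND (NOT ((NOT d AND NOT u)) IMPLIES (NOT u AND NOT r)).
    d = True: the conjunct NOT d is False.
    d = False: the conjunct d is False.
  a = False: simplifies to ((d AND NOT ((d AND NOT d))) AND (u OR NOT d)) AND (((NOT d AND NOT u) IFF NOT u) IMPLIES (NOT u AND NOT r)).
    d = True: simplifies to u AND (u IMPLIES (NOT u AND NOT r)).
      u = True: the conjunct u IMPLIES (NOT u AND NOT r) becomes True IMPLIES (False AND NOT r) = False.
      u = False: the conjunct u is False.
    d = False: the conjunct d is False.
Case w = False: the formula simplifies to ((((r IMPLIES NOT a) IFF d) AND (a IFF (d AND NOT d))) AND u) AND ((NOT a OR NOT a) IMPLIES (((NOT d AND NOT u) IFF (NOT u AND NOT a)) IMPLIES (NOT u AND NOT r))).
  u = True: simplifies to (((r IMPLIES NOT a) IFF d) AND (a IFF (d AND NOT d))) AND NOT ((NOT a OR NOT a)).
    a = True: simplifies to (NOT r IFF d) AND (d AND NOT d).
      d = True: the conjunct NOT d is False.
      d = False: the conjunct d is False.
    a = False: the conjunct NOT ((NOT a OR NOT a)) becomes NOT ((True OR True)) = False.
  u = False: the conjunct u is False.
Both cases fail — unsatisfiable.

UNSATISFIABLE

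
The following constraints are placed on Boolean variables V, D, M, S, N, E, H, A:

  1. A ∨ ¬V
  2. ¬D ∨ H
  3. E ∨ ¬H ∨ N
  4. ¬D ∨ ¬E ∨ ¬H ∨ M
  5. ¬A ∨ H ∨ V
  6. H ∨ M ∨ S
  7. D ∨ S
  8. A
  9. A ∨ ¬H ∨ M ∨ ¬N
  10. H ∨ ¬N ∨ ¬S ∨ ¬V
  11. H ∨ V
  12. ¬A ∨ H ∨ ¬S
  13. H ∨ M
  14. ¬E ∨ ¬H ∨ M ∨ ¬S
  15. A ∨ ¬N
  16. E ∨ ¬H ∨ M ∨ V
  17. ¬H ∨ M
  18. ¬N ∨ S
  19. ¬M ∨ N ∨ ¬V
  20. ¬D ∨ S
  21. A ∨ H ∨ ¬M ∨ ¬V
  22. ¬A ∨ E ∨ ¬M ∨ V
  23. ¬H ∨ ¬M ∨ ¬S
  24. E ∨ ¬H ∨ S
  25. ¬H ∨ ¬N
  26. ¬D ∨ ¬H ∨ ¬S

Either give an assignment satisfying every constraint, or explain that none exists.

The formula is unsatisfiable.

Case S = True:
  (A) forces A = True.
  (¬A ∨ H ∨ ¬S) forces H = True.
  (¬H ∨ M) forces M = True.
  Clause (¬H ∨ ¬M ∨ ¬S) is falsified — contradiction.
Case S = False:
  (D ∨ S) forces D = True.
  Clause (¬D ∨ S) is falsified — contradiction.
Both cases fail, so the formula is unsatisfiable.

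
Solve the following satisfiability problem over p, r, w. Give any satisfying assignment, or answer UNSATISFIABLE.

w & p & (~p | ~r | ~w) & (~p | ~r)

p = True, r = False, w = True

Unit clause (w) forces w = True.
Unit clause (p) forces p = True.
In (~p | ~r | ~w) only ~r is left, so r = False.
Check each clause:
  (w): w holds.
  (p): p holds.
  (~p | ~r | ~w): ~r holds.
  (~p | ~r): ~r holds.
All clauses satisfied.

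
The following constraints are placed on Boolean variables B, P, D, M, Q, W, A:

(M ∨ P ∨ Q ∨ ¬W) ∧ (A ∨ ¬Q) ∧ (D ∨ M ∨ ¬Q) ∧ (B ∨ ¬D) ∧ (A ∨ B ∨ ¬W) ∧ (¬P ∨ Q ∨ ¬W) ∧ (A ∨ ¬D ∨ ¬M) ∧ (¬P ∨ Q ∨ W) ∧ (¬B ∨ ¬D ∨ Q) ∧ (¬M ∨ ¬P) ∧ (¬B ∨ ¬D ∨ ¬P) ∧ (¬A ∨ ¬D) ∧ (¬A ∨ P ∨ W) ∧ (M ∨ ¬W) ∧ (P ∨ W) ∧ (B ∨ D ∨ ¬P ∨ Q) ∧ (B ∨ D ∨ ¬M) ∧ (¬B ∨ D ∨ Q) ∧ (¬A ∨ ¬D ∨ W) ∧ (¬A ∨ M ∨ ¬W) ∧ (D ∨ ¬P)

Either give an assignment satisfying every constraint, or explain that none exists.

Set B = True.
Try P = True:
  (¬M ∨ ¬P) forces M = False.
  (¬B ∨ ¬D ∨ ¬P) forces D = False.
  clause (D ∨ ¬P) is falsified — backtrack.
So P = False.
  then (P ∨ W) forces W = True.
  then (M ∨ ¬W) forces M = True.
Try D = True:
  (A ∨ ¬D ∨ ¬M) forces A = True.
  clause (¬A ∨ ¬D) is falsified — backtrack.
So D = False.
  then (¬B ∨ D ∨ Q) forces Q = True.
  then (A ∨ ¬Q) forces A = True.
All clauses satisfied.

B = True; P = False; D = False; M = True; Q = True; W = True; A = True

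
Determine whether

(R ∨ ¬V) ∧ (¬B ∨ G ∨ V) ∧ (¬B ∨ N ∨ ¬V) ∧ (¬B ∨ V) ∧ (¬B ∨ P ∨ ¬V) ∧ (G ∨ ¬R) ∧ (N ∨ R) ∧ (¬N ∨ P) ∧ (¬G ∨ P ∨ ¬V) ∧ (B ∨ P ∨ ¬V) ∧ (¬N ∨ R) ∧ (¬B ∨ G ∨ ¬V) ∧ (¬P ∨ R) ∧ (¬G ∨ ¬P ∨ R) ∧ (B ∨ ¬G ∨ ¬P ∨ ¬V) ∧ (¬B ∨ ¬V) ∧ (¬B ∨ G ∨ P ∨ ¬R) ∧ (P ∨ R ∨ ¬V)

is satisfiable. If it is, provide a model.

Try G = False:
  (G ∨ ¬R) forces R = False.
  (R ∨ ¬V) forces V = False.
  (¬B ∨ G ∨ V) forces B = False.
  (N ∨ R) forces N = True.
  clause (¬N ∨ R) is falsified — backtrack.
So G = True.
Set B = False.
Set N = False.
  then (N ∨ R) forces R = True.
Set P = True.
  then (B ∨ ¬G ∨ ¬P ∨ ¬V) forces V = False.
All clauses satisfied.

G = True; B = False; N = False; P = True; V = False; R = True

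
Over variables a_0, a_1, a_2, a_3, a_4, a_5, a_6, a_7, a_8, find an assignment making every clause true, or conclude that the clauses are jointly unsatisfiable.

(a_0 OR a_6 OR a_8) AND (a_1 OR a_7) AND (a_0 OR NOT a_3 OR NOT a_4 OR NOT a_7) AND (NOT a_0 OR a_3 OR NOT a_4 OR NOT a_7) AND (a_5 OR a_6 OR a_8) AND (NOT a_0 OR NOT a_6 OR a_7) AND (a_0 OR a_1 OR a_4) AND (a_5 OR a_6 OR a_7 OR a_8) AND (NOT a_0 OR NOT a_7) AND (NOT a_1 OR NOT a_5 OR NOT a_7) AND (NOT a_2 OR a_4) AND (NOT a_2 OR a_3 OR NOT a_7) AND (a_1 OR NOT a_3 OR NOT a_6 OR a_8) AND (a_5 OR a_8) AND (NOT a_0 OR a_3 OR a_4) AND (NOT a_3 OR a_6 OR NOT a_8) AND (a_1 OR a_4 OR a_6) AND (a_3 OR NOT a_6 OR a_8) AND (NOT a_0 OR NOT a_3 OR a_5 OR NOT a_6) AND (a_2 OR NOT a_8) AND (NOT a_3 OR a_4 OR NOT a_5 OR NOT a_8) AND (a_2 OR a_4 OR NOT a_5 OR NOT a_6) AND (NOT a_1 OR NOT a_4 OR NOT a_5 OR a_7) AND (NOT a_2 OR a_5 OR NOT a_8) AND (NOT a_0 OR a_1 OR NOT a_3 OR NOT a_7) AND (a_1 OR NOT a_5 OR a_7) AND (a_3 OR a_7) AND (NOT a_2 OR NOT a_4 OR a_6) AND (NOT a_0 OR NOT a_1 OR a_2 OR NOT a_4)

a_0=T; a_1=T; a_2=F; a_3=T; a_4=F; a_5=T; a_6=F; a_7=F; a_8=F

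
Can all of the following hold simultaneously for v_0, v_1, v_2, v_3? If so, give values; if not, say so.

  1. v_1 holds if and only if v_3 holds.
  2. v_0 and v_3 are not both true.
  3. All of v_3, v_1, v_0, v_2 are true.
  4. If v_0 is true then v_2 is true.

Case v_0 = True:
  (2) with v_0=T forces v_3 = False.
  Constraint (3) is violated (v_3=F) — contradiction.
Case v_0 = False:
  Constraint (3) is violated (v_0=F) — contradiction.
Both cases fail — unsatisfiable.

UNSATISFIABLE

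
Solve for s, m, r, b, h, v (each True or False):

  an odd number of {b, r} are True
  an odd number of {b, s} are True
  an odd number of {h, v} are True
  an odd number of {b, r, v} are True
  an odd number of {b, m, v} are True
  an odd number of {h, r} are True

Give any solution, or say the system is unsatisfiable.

s = False; m = False; r = False; b = True; h = True; v = False

{b, r}: 1 true → odd ✓
{b, s}: 1 true → odd ✓
{h, v}: 1 true → odd ✓
{b, r, v}: 1 true → odd ✓
{b, m, v}: 1 true → odd ✓
{h, r}: 1 true → odd ✓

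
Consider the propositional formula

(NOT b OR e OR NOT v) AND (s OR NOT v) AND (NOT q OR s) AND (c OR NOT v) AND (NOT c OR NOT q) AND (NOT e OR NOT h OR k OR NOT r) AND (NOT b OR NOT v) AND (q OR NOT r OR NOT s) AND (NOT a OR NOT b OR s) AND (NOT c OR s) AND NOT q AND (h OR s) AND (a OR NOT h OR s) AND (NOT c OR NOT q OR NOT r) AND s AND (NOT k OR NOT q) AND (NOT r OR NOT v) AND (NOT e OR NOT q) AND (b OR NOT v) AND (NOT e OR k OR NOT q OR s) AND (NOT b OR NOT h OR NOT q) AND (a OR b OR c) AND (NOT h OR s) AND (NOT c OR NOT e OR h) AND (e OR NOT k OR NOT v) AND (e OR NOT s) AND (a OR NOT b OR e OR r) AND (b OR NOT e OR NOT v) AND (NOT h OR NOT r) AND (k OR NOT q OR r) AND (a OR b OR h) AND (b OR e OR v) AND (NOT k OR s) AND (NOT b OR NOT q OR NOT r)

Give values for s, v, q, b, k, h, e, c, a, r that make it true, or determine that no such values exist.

Unit clause (NOT q) forces q = False.
Unit clause (s) forces s = True.
In (e OR NOT s) only e is left, so e = True.
In (q OR NOT r OR NOT s) only NOT r is left, so r = False.
Try v = True:
  (c OR NOT v) forces c = True.
  (NOT b OR NOT v) forces b = False.
  clause (b OR NOT v) is falsified — backtrack.
So v = False.
Set b = False.
Set k = True.
Set h = True.
Set c = True.
Set a = True.
All clauses satisfied.

s: True; v: False; q: False; b: False; k: True; h: True; e: True; c: True; a: True; r: False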